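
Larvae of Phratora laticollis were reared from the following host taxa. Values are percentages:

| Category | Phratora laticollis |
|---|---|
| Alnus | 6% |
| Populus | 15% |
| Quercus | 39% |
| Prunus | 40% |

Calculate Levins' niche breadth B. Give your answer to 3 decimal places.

Convert percentages to proportions (divide by 100).
Σpᵢ² = 0.06² + 0.15² + 0.39² + 0.40² = 0.0036 + 0.0225 + 0.1521 + 0.1600 = 0.3382
B = 1 / 0.3382 = 2.95683

2.957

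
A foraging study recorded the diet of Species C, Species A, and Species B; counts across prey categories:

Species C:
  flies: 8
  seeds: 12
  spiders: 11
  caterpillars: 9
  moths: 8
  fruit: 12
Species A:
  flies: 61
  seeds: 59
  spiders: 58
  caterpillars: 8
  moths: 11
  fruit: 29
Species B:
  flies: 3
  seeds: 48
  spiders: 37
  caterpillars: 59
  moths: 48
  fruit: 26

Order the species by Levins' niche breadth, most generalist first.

Proportions for Species C (n=60): 8/60=0.1333, 12/60=0.2000, 11/60=0.1833, 9/60=0.1500, 8/60=0.1333, 12/60=0.2000
Proportions for Species A (n=226): 61/226=0.2699, 59/226=0.2611, 58/226=0.2566, 8/226=0.0354, 11/226=0.0487, 29/226=0.1283
Proportions for Species B (n=221): 3/221=0.0136, 48/221=0.2172, 37/221=0.1674, 59/221=0.2670, 48/221=0.2172, 26/221=0.1176
Σp_Cᵢ² = 0.1333² + 0.2000² + 0.1833² + 0.1500² + 0.1333² + 0.2000² = 0.017769 + 0.040000 + 0.033599 + 0.022500 + 0.017769 + 0.040000 = 0.171637
B_C = 1 / 0.171637 = 5.8262
Σp_Aᵢ² = 0.2699² + 0.2611² + 0.2566² + 0.0354² + 0.0487² + 0.1283² = 0.072846 + 0.068173 + 0.065844 + 0.001253 + 0.002372 + 0.016461 = 0.226949
B_A = 1 / 0.226949 = 4.4063
Σp_Bᵢ² = 0.0136² + 0.2172² + 0.1674² + 0.2670² + 0.2172² + 0.1176² = 0.000185 + 0.047176 + 0.028023 + 0.071289 + 0.047176 + 0.013830 = 0.207679
B_B = 1 / 0.207679 = 4.8151
Ranking by B (broadest → narrowest): Species C (5.83) > Species B (4.82) > Species A (4.41)

Species C > Species B > Species A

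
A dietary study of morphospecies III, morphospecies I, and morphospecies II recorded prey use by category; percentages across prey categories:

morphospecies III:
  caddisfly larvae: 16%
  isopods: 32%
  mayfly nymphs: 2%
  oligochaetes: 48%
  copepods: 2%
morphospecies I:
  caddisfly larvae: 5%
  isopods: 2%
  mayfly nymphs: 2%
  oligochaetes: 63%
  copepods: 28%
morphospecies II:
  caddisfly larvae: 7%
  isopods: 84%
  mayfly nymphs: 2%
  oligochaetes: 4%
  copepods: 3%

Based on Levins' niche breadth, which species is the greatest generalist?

morphospecies III

Convert percentages to proportions (divide by 100).
Σp_IIIᵢ² = 0.16² + 0.32² + 0.02² + 0.48² + 0.02² = 0.0256 + 0.1024 + 0.0004 + 0.2304 + 0.0004 = 0.3592
B_III = 1 / 0.3592 = 2.7840
Σp_Iᵢ² = 0.05² + 0.02² + 0.02² + 0.63² + 0.28² = 0.0025 + 0.0004 + 0.0004 + 0.3969 + 0.0784 = 0.4786
B_I = 1 / 0.4786 = 2.0894
Σp_IIᵢ² = 0.07² + 0.84² + 0.02² + 0.04² + 0.03² = 0.0049 + 0.7056 + 0.0004 + 0.0016 + 0.0009 = 0.7134
B_II = 1 / 0.7134 = 1.4017
Highest B → broadest niche (most generalist): morphospecies III (B = 2.78).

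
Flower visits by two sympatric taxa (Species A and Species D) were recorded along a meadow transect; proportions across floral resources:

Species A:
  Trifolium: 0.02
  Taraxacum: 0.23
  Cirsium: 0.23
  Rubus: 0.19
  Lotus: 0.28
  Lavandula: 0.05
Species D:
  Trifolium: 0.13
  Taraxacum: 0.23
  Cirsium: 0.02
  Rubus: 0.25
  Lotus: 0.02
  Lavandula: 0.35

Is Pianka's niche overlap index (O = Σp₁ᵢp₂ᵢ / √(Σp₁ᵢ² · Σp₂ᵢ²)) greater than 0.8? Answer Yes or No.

No

Σ p₁ᵢp₂ᵢ = 0.0026 + 0.0529 + 0.0046 + 0.0475 + 0.0056 + 0.0175 = 0.1307
Σp_1ᵢ² = 0.02² + 0.23² + 0.23² + 0.19² + 0.28² + 0.05² = 0.0004 + 0.0529 + 0.0529 + 0.0361 + 0.0784 + 0.0025 = 0.2232
Σp_2ᵢ² = 0.13² + 0.23² + 0.02² + 0.25² + 0.02² + 0.35² = 0.0169 + 0.0529 + 0.0004 + 0.0625 + 0.0004 + 0.1225 = 0.2556
O = 0.1307 / √(0.2232 × 0.2556) = 0.1307 / 0.23885 = 0.5472
O = 0.5472 < 0.8 → No.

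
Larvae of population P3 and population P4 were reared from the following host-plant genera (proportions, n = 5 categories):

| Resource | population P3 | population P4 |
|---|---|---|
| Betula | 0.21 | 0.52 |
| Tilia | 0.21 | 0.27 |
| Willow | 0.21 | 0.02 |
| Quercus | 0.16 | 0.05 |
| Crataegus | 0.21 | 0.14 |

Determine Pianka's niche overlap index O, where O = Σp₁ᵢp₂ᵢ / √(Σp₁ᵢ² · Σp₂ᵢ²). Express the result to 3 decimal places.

0.763

Σ p₁ᵢp₂ᵢ = 0.1092 + 0.0567 + 0.0042 + 0.0080 + 0.0294 = 0.2075
Σp_1ᵢ² = 0.21² + 0.21² + 0.21² + 0.16² + 0.21² = 0.0441 + 0.0441 + 0.0441 + 0.0256 + 0.0441 = 0.2020
Σp_2ᵢ² = 0.52² + 0.27² + 0.02² + 0.05² + 0.14² = 0.2704 + 0.0729 + 0.0004 + 0.0025 + 0.0196 = 0.3658
O = 0.2075 / √(0.2020 × 0.3658) = 0.2075 / 0.271830 = 0.76334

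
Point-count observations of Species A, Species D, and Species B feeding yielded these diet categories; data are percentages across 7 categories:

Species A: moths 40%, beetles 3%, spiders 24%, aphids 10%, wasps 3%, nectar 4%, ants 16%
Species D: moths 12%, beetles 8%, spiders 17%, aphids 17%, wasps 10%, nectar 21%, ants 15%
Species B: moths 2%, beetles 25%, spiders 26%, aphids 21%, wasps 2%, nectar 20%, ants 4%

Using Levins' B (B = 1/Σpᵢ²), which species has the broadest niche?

Convert percentages to proportions (divide by 100).
Σp_Aᵢ² = 0.40² + 0.03² + 0.24² + 0.10² + 0.03² + 0.04² + 0.16² = 0.1600 + 0.0009 + 0.0576 + 0.0100 + 0.0009 + 0.0016 + 0.0256 = 0.2566
B_A = 1 / 0.2566 = 3.8971
Σp_Dᵢ² = 0.12² + 0.08² + 0.17² + 0.17² + 0.10² + 0.21² + 0.15² = 0.0144 + 0.0064 + 0.0289 + 0.0289 + 0.0100 + 0.0441 + 0.0225 = 0.1552
B_D = 1 / 0.1552 = 6.4433
Σp_Bᵢ² = 0.02² + 0.25² + 0.26² + 0.21² + 0.02² + 0.20² + 0.04² = 0.0004 + 0.0625 + 0.0676 + 0.0441 + 0.0004 + 0.0400 + 0.0016 = 0.2166
B_B = 1 / 0.2166 = 4.6168
Highest B → broadest niche (most generalist): Species D (B = 6.44).

Species D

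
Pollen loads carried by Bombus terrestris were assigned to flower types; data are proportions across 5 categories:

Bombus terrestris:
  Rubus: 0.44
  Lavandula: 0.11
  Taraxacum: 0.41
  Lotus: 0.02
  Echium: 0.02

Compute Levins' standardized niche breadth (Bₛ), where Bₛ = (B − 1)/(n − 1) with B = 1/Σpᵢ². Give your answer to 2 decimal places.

Σpᵢ² = 0.44² + 0.11² + 0.41² + 0.02² + 0.02² = 0.1936 + 0.0121 + 0.1681 + 0.0004 + 0.0004 = 0.3746
B = 1 / 0.3746 = 2.6695
Bₛ = (B − 1)/(n − 1) = (2.6695 − 1)/(5 − 1) = 1.6695/4 = 0.4174

0.42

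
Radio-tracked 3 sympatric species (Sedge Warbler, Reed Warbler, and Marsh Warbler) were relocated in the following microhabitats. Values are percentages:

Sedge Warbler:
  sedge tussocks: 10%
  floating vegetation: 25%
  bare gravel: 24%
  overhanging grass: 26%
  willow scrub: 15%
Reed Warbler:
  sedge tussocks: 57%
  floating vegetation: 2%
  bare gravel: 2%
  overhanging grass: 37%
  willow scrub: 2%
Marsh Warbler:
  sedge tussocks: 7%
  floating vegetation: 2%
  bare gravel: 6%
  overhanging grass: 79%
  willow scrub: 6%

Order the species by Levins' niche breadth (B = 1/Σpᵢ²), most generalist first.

Sedge Warbler > Reed Warbler > Marsh Warbler

Convert percentages to proportions (divide by 100).
Σp_Sedgᵢ² = 0.10² + 0.25² + 0.24² + 0.26² + 0.15² = 0.0100 + 0.0625 + 0.0576 + 0.0676 + 0.0225 = 0.2202
B_Sedg = 1 / 0.2202 = 4.5413
Σp_Reedᵢ² = 0.57² + 0.02² + 0.02² + 0.37² + 0.02² = 0.3249 + 0.0004 + 0.0004 + 0.1369 + 0.0004 = 0.4630
B_Reed = 1 / 0.4630 = 2.1598
Σp_Marsᵢ² = 0.07² + 0.02² + 0.06² + 0.79² + 0.06² = 0.0049 + 0.0004 + 0.0036 + 0.6241 + 0.0036 = 0.6366
B_Mars = 1 / 0.6366 = 1.5708
Ranking by B (broadest → narrowest): Sedge Warbler (4.54) > Reed Warbler (2.16) > Marsh Warbler (1.57)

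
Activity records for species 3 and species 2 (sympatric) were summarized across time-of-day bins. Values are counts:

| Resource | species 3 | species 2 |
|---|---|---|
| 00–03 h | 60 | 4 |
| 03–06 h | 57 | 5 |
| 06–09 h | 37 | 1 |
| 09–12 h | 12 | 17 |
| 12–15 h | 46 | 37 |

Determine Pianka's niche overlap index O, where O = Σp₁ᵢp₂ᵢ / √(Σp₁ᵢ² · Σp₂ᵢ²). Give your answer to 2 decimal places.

0.58

Proportions for species 3 (n=212): 60/212=0.2830, 57/212=0.2689, 37/212=0.1745, 12/212=0.0566, 46/212=0.2170
Proportions for species 2 (n=64): 4/64=0.0625, 5/64=0.0781, 1/64=0.0156, 17/64=0.2656, 37/64=0.5781
Σ p₁ᵢp₂ᵢ = 0.017688 + 0.021001 + 0.002722 + 0.015033 + 0.125448 = 0.181892
Σp_1ᵢ² = 0.2830² + 0.2689² + 0.1745² + 0.0566² + 0.2170² = 0.080089 + 0.072307 + 0.030450 + 0.003204 + 0.047089 = 0.233139
Σp_2ᵢ² = 0.0625² + 0.0781² + 0.0156² + 0.2656² + 0.5781² = 0.003906 + 0.006100 + 0.000243 + 0.070543 + 0.334200 = 0.414992
O = 0.181892 / √(0.233139 × 0.414992) = 0.181892 / 0.3110479 = 0.5848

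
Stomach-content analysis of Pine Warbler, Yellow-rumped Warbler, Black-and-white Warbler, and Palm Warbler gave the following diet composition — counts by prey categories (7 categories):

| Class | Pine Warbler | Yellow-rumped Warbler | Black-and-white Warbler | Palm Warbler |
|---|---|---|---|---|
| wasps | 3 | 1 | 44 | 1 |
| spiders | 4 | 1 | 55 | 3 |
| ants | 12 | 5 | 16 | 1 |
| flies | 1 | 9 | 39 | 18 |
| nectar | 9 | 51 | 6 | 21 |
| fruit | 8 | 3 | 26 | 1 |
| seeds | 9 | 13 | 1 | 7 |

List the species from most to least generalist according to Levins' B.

Proportions for Pine Warbler (n=46): 3/46=0.0652, 4/46=0.0870, 12/46=0.2609, 1/46=0.0217, 9/46=0.1957, 8/46=0.1739, 9/46=0.1957
Proportions for Yellow-rumped Warbler (n=83): 1/83=0.0120, 1/83=0.0120, 5/83=0.0602, 9/83=0.1084, 51/83=0.6145, 3/83=0.0361, 13/83=0.1566
Proportions for Black-and-white Warbler (n=187): 44/187=0.2353, 55/187=0.2941, 16/187=0.0856, 39/187=0.2086, 6/187=0.0321, 26/187=0.1390, 1/187=0.0053
Proportions for Palm Warbler (n=52): 1/52=0.0192, 3/52=0.0577, 1/52=0.0192, 18/52=0.3462, 21/52=0.4038, 1/52=0.0192, 7/52=0.1346
Σp_Pineᵢ² = 0.0652² + 0.0870² + 0.2609² + 0.0217² + 0.1957² + 0.1739² + 0.1957² = 0.004251 + 0.007569 + 0.068069 + 0.000471 + 0.038298 + 0.030241 + 0.038298 = 0.187197
B_Pine = 1 / 0.187197 = 5.3420
Σp_Yellᵢ² = 0.0120² + 0.0120² + 0.0602² + 0.1084² + 0.6145² + 0.0361² + 0.1566² = 0.000144 + 0.000144 + 0.003624 + 0.011751 + 0.377610 + 0.001303 + 0.024524 = 0.419100
B_Yell = 1 / 0.419100 = 2.3861
Σp_Blacᵢ² = 0.2353² + 0.2941² + 0.0856² + 0.2086² + 0.0321² + 0.1390² + 0.0053² = 0.055366 + 0.086495 + 0.007327 + 0.043514 + 0.001030 + 0.019321 + 0.000028 = 0.213081
B_Blac = 1 / 0.213081 = 4.6931
Σp_Palmᵢ² = 0.0192² + 0.0577² + 0.0192² + 0.3462² + 0.4038² + 0.0192² + 0.1346² = 0.000369 + 0.003329 + 0.000369 + 0.119854 + 0.163054 + 0.000369 + 0.018117 = 0.305461
B_Palm = 1 / 0.305461 = 3.2737
Ranking by B (broadest → narrowest): Pine Warbler (5.34) > Black-and-white Warbler (4.69) > Palm Warbler (3.27) > Yellow-rumped Warbler (2.39)

Pine Warbler > Black-and-white Warbler > Palm Warbler > Yellow-rumped Warbler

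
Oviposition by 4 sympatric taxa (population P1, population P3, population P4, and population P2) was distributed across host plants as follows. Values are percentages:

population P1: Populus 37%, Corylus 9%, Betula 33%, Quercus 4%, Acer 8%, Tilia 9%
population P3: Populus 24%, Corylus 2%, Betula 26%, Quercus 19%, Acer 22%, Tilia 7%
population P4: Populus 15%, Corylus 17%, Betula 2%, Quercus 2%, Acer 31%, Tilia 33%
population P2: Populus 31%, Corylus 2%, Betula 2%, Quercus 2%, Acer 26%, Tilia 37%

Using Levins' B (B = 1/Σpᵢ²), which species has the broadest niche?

Convert percentages to proportions (divide by 100).
Σp_P1ᵢ² = 0.37² + 0.09² + 0.33² + 0.04² + 0.08² + 0.09² = 0.1369 + 0.0081 + 0.1089 + 0.0016 + 0.0064 + 0.0081 = 0.2700
B_P1 = 1 / 0.2700 = 3.7037
Σp_P3ᵢ² = 0.24² + 0.02² + 0.26² + 0.19² + 0.22² + 0.07² = 0.0576 + 0.0004 + 0.0676 + 0.0361 + 0.0484 + 0.0049 = 0.2150
B_P3 = 1 / 0.2150 = 4.6512
Σp_P4ᵢ² = 0.15² + 0.17² + 0.02² + 0.02² + 0.31² + 0.33² = 0.0225 + 0.0289 + 0.0004 + 0.0004 + 0.0961 + 0.1089 = 0.2572
B_P4 = 1 / 0.2572 = 3.8880
Σp_P2ᵢ² = 0.31² + 0.02² + 0.02² + 0.02² + 0.26² + 0.37² = 0.0961 + 0.0004 + 0.0004 + 0.0004 + 0.0676 + 0.1369 = 0.3018
B_P2 = 1 / 0.3018 = 3.3135
Highest B → broadest niche (most generalist): population P3 (B = 4.65).

population P3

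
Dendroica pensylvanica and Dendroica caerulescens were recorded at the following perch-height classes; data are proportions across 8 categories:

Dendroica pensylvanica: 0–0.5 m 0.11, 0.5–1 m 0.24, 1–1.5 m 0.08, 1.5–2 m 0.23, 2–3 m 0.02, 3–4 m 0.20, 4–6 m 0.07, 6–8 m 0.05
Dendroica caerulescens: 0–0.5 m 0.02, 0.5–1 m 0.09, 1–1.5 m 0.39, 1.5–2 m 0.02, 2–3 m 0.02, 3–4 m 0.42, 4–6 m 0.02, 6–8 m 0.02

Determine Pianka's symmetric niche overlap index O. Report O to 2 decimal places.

0.60

Σ p₁ᵢp₂ᵢ = 0.0022 + 0.0216 + 0.0312 + 0.0046 + 0.0004 + 0.0840 + 0.0014 + 0.0010 = 0.1464
Σp_1ᵢ² = 0.11² + 0.24² + 0.08² + 0.23² + 0.02² + 0.20² + 0.07² + 0.05² = 0.0121 + 0.0576 + 0.0064 + 0.0529 + 0.0004 + 0.0400 + 0.0049 + 0.0025 = 0.1768
Σp_2ᵢ² = 0.02² + 0.09² + 0.39² + 0.02² + 0.02² + 0.42² + 0.02² + 0.02² = 0.0004 + 0.0081 + 0.1521 + 0.0004 + 0.0004 + 0.1764 + 0.0004 + 0.0004 = 0.3386
O = 0.1464 / √(0.1768 × 0.3386) = 0.1464 / 0.24467 = 0.5984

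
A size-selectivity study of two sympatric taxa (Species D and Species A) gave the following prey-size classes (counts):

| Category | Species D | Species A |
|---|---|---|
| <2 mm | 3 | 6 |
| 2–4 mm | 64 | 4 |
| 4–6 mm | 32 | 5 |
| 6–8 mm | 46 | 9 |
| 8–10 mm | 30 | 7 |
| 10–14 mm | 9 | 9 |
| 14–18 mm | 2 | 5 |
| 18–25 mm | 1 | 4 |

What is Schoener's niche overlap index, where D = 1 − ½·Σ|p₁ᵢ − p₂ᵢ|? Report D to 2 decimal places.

Proportions for Species D (n=187): 3/187=0.0160, 64/187=0.3422, 32/187=0.1711, 46/187=0.2460, 30/187=0.1604, 9/187=0.0481, 2/187=0.0107, 1/187=0.0053
Proportions for Species A (n=49): 6/49=0.1224, 4/49=0.0816, 5/49=0.1020, 9/49=0.1837, 7/49=0.1429, 9/49=0.1837, 5/49=0.1020, 4/49=0.0816
Σ|p₁ᵢ − p₂ᵢ| = 0.1064 + 0.2606 + 0.0691 + 0.0623 + 0.0175 + 0.1356 + 0.0913 + 0.0763 = 0.8191
D = 1 − ½ × 0.8191 = 1 − 0.40955 = 0.59045

0.59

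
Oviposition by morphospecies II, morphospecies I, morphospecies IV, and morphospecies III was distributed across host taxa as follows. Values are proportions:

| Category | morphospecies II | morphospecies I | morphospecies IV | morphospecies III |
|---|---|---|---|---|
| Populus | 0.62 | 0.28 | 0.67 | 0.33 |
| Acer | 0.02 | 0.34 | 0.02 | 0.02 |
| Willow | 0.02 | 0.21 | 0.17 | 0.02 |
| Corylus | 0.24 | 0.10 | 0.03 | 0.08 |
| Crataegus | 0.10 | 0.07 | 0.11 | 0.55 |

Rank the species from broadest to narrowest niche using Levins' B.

Σp_IIᵢ² = 0.62² + 0.02² + 0.02² + 0.24² + 0.10² = 0.3844 + 0.0004 + 0.0004 + 0.0576 + 0.0100 = 0.4528
B_II = 1 / 0.4528 = 2.2085
Σp_Iᵢ² = 0.28² + 0.34² + 0.21² + 0.10² + 0.07² = 0.0784 + 0.1156 + 0.0441 + 0.0100 + 0.0049 = 0.2530
B_I = 1 / 0.2530 = 3.9526
Σp_IVᵢ² = 0.67² + 0.02² + 0.17² + 0.03² + 0.11² = 0.4489 + 0.0004 + 0.0289 + 0.0009 + 0.0121 = 0.4912
B_IV = 1 / 0.4912 = 2.0358
Σp_IIIᵢ² = 0.33² + 0.02² + 0.02² + 0.08² + 0.55² = 0.1089 + 0.0004 + 0.0004 + 0.0064 + 0.3025 = 0.4186
B_III = 1 / 0.4186 = 2.3889
Ranking by B (broadest → narrowest): morphospecies I (3.95) > morphospecies III (2.39) > morphospecies II (2.21) > morphospecies IV (2.04)

morphospecies I > morphospecies III > morphospecies II > morphospecies IV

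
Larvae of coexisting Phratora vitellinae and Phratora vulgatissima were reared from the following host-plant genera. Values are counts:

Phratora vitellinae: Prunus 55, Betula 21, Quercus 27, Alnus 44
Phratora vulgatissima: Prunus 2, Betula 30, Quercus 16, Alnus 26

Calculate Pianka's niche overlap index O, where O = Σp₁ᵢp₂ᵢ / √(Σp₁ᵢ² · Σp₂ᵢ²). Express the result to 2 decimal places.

0.69

Proportions for Phratora vitellinae (n=147): 55/147=0.3741, 21/147=0.1429, 27/147=0.1837, 44/147=0.2993
Proportions for Phratora vulgatissima (n=74): 2/74=0.0270, 30/74=0.4054, 16/74=0.2162, 26/74=0.3514
Σ p₁ᵢp₂ᵢ = 0.010101 + 0.057932 + 0.039716 + 0.105174 = 0.212923
Σp_1ᵢ² = 0.3741² + 0.1429² + 0.1837² + 0.2993² = 0.139951 + 0.020420 + 0.033746 + 0.089580 = 0.283697
Σp_2ᵢ² = 0.0270² + 0.4054² + 0.2162² + 0.3514² = 0.000729 + 0.164349 + 0.046742 + 0.123482 = 0.335302
O = 0.212923 / √(0.283697 × 0.335302) = 0.212923 / 0.3084221 = 0.6904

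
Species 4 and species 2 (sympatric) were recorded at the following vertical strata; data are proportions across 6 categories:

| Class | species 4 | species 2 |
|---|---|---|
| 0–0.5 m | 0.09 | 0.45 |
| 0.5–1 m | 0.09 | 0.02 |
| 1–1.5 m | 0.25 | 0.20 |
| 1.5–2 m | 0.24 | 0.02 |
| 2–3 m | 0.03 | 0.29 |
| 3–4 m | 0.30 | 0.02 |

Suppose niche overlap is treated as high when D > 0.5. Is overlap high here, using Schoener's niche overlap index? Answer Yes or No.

No

Σ|p₁ᵢ − p₂ᵢ| = 0.36 + 0.07 + 0.05 + 0.22 + 0.26 + 0.28 = 1.24
D = 1 − ½ × 1.24 = 1 − 0.620 = 0.3800
D = 0.3800 < 0.5 → No.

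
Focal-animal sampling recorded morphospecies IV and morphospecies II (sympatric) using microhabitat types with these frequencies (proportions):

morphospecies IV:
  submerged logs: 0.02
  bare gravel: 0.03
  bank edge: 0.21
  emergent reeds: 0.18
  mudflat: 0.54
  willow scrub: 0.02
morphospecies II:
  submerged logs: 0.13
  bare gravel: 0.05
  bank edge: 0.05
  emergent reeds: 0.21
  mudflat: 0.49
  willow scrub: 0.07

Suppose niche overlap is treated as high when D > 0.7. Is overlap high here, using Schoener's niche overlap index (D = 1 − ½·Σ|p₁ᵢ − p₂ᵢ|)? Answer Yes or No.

Σ|p₁ᵢ − p₂ᵢ| = 0.11 + 0.02 + 0.16 + 0.03 + 0.05 + 0.05 = 0.42
D = 1 − ½ × 0.42 = 1 − 0.210 = 0.7900
D = 0.7900 > 0.7 → Yes.

Yes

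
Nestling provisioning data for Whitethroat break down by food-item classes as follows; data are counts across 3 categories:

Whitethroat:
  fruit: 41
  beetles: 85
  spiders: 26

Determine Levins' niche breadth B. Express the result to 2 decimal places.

Proportions for Whitethroat (n=152): 41/152=0.2697, 85/152=0.5592, 26/152=0.1711
Σpᵢ² = 0.2697² + 0.5592² + 0.1711² = 0.072738 + 0.312705 + 0.029275 = 0.414718
B = 1 / 0.414718 = 2.4113

2.41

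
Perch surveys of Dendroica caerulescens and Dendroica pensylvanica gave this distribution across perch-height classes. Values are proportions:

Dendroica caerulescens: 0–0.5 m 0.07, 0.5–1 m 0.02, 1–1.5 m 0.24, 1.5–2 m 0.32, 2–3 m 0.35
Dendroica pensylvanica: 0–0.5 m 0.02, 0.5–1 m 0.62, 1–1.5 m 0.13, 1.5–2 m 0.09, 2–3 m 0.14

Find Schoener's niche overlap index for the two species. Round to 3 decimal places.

Σ|p₁ᵢ − p₂ᵢ| = 0.05 + 0.60 + 0.11 + 0.23 + 0.21 = 1.20
D = 1 − ½ × 1.20 = 1 − 0.600 = 0.40000

0.400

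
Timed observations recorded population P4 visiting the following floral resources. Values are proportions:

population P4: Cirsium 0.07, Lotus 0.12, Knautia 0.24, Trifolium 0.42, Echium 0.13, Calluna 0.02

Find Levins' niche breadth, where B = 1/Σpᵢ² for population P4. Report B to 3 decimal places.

3.695

Σpᵢ² = 0.07² + 0.12² + 0.24² + 0.42² + 0.13² + 0.02² = 0.0049 + 0.0144 + 0.0576 + 0.1764 + 0.0169 + 0.0004 = 0.2706
B = 1 / 0.2706 = 3.69549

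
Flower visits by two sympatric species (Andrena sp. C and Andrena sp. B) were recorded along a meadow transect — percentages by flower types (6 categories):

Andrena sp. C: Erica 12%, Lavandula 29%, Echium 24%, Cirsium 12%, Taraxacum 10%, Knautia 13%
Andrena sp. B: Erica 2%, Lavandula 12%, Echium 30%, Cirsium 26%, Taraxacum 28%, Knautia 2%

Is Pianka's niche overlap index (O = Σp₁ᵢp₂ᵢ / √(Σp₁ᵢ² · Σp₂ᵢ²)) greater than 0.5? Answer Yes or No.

Convert percentages to proportions (divide by 100).
Σ p₁ᵢp₂ᵢ = 0.0024 + 0.0348 + 0.0720 + 0.0312 + 0.0280 + 0.0026 = 0.1710
Σp_1ᵢ² = 0.12² + 0.29² + 0.24² + 0.12² + 0.10² + 0.13² = 0.0144 + 0.0841 + 0.0576 + 0.0144 + 0.0100 + 0.0169 = 0.1974
Σp_2ᵢ² = 0.02² + 0.12² + 0.30² + 0.26² + 0.28² + 0.02² = 0.0004 + 0.0144 + 0.0900 + 0.0676 + 0.0784 + 0.0004 = 0.2512
O = 0.1710 / √(0.1974 × 0.2512) = 0.1710 / 0.22268 = 0.7679
O = 0.7679 > 0.5 → Yes.

Yes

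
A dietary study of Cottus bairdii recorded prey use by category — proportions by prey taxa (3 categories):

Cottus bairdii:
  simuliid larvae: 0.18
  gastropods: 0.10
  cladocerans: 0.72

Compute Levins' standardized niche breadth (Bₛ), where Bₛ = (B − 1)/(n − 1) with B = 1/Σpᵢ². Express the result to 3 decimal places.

Σpᵢ² = 0.18² + 0.10² + 0.72² = 0.0324 + 0.0100 + 0.5184 = 0.5608
B = 1 / 0.5608 = 1.78317
Bₛ = (B − 1)/(n − 1) = (1.78317 − 1)/(3 − 1) = 0.78317/2 = 0.39159

0.392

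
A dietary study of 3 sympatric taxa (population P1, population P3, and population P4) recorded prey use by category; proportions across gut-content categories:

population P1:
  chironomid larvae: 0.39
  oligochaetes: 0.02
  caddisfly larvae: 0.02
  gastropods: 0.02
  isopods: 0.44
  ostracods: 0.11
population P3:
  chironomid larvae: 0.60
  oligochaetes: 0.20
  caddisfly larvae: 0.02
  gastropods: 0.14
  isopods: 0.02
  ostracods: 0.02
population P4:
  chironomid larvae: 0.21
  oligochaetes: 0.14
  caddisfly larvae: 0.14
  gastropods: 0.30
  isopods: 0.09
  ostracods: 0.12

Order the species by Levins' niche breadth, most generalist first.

Σp_P1ᵢ² = 0.39² + 0.02² + 0.02² + 0.02² + 0.44² + 0.11² = 0.1521 + 0.0004 + 0.0004 + 0.0004 + 0.1936 + 0.0121 = 0.3590
B_P1 = 1 / 0.3590 = 2.7855
Σp_P3ᵢ² = 0.60² + 0.20² + 0.02² + 0.14² + 0.02² + 0.02² = 0.3600 + 0.0400 + 0.0004 + 0.0196 + 0.0004 + 0.0004 = 0.4208
B_P3 = 1 / 0.4208 = 2.3764
Σp_P4ᵢ² = 0.21² + 0.14² + 0.14² + 0.30² + 0.09² + 0.12² = 0.0441 + 0.0196 + 0.0196 + 0.0900 + 0.0081 + 0.0144 = 0.1958
B_P4 = 1 / 0.1958 = 5.1073
Ranking by B (broadest → narrowest): population P4 (5.11) > population P1 (2.79) > population P3 (2.38)

population P4 > population P1 > population P3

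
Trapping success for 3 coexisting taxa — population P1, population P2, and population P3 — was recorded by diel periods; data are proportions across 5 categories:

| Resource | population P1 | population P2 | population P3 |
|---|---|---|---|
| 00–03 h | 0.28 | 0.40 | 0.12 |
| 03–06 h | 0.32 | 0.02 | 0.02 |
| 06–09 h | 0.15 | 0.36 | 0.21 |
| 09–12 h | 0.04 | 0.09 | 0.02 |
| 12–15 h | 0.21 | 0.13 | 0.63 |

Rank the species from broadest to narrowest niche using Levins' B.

population P1 > population P2 > population P3

Σp_P1ᵢ² = 0.28² + 0.32² + 0.15² + 0.04² + 0.21² = 0.0784 + 0.1024 + 0.0225 + 0.0016 + 0.0441 = 0.2490
B_P1 = 1 / 0.2490 = 4.0161
Σp_P2ᵢ² = 0.40² + 0.02² + 0.36² + 0.09² + 0.13² = 0.1600 + 0.0004 + 0.1296 + 0.0081 + 0.0169 = 0.3150
B_P2 = 1 / 0.3150 = 3.1746
Σp_P3ᵢ² = 0.12² + 0.02² + 0.21² + 0.02² + 0.63² = 0.0144 + 0.0004 + 0.0441 + 0.0004 + 0.3969 = 0.4562
B_P3 = 1 / 0.4562 = 2.1920
Ranking by B (broadest → narrowest): population P1 (4.02) > population P2 (3.17) > population P3 (2.19)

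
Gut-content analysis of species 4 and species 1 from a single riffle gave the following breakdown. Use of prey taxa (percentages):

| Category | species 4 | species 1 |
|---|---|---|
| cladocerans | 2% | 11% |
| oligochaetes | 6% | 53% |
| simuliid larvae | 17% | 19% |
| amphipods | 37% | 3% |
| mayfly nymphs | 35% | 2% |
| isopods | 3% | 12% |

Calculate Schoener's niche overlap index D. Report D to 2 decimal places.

Convert percentages to proportions (divide by 100).
Σ|p₁ᵢ − p₂ᵢ| = 0.09 + 0.47 + 0.02 + 0.34 + 0.33 + 0.09 = 1.34
D = 1 − ½ × 1.34 = 1 − 0.670 = 0.3300

0.33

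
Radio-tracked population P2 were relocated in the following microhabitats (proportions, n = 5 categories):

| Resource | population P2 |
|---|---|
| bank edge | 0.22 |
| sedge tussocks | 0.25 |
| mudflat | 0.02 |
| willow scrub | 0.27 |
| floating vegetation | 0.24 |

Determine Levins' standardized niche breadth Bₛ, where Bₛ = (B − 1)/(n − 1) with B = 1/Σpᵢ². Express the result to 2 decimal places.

0.78

Σpᵢ² = 0.22² + 0.25² + 0.02² + 0.27² + 0.24² = 0.0484 + 0.0625 + 0.0004 + 0.0729 + 0.0576 = 0.2418
B = 1 / 0.2418 = 4.1356
Bₛ = (B − 1)/(n − 1) = (4.1356 − 1)/(5 − 1) = 3.1356/4 = 0.7839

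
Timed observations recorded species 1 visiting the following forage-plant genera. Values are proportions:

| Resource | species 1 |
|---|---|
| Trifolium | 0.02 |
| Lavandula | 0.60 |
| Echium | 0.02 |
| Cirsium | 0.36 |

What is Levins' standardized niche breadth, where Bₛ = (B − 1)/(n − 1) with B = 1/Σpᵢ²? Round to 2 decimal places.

0.35

Σpᵢ² = 0.02² + 0.60² + 0.02² + 0.36² = 0.0004 + 0.3600 + 0.0004 + 0.1296 = 0.4904
B = 1 / 0.4904 = 2.0392
Bₛ = (B − 1)/(n − 1) = (2.0392 − 1)/(4 − 1) = 1.0392/3 = 0.3464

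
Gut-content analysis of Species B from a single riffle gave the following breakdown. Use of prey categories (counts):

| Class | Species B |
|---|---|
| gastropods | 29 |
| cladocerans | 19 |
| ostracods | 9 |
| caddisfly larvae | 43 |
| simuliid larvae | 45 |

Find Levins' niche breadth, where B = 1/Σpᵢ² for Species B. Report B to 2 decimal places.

4.08

Proportions for Species B (n=145): 29/145=0.2000, 19/145=0.1310, 9/145=0.0621, 43/145=0.2966, 45/145=0.3103
Σpᵢ² = 0.2000² + 0.1310² + 0.0621² + 0.2966² + 0.3103² = 0.040000 + 0.017161 + 0.003856 + 0.087972 + 0.096286 = 0.245275
B = 1 / 0.245275 = 4.0771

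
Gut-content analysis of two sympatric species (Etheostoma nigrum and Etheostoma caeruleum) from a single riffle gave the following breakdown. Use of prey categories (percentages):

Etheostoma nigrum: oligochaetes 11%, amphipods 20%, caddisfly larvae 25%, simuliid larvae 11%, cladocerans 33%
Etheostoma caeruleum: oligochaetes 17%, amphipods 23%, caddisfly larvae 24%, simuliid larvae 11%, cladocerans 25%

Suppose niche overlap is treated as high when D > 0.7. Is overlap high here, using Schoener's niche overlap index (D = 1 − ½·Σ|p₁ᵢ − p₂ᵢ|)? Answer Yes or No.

Yes

Convert percentages to proportions (divide by 100).
Σ|p₁ᵢ − p₂ᵢ| = 0.06 + 0.03 + 0.01 + 0.00 + 0.08 = 0.18
D = 1 − ½ × 0.18 = 1 − 0.090 = 0.9100
D = 0.9100 > 0.7 → Yes.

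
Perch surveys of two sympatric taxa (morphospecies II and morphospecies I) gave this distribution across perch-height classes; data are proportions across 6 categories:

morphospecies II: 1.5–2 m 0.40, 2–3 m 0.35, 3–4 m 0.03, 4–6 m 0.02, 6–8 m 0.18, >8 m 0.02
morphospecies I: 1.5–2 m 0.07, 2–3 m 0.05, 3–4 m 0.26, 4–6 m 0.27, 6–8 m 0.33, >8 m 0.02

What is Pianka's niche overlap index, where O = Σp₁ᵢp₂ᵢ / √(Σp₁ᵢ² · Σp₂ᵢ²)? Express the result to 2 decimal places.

0.42

Σ p₁ᵢp₂ᵢ = 0.0280 + 0.0175 + 0.0078 + 0.0054 + 0.0594 + 0.0004 = 0.1185
Σp_1ᵢ² = 0.40² + 0.35² + 0.03² + 0.02² + 0.18² + 0.02² = 0.1600 + 0.1225 + 0.0009 + 0.0004 + 0.0324 + 0.0004 = 0.3166
Σp_2ᵢ² = 0.07² + 0.05² + 0.26² + 0.27² + 0.33² + 0.02² = 0.0049 + 0.0025 + 0.0676 + 0.0729 + 0.1089 + 0.0004 = 0.2572
O = 0.1185 / √(0.3166 × 0.2572) = 0.1185 / 0.28536 = 0.4153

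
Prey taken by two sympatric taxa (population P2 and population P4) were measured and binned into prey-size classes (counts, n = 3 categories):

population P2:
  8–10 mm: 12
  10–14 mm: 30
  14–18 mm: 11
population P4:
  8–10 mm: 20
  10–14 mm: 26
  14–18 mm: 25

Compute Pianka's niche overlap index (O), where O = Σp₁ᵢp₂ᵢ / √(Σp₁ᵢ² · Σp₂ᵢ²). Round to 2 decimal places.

0.92

Proportions for population P2 (n=53): 12/53=0.2264, 30/53=0.5660, 11/53=0.2075
Proportions for population P4 (n=71): 20/71=0.2817, 26/71=0.3662, 25/71=0.3521
Σ p₁ᵢp₂ᵢ = 0.063777 + 0.207269 + 0.073061 = 0.344107
Σp_1ᵢ² = 0.2264² + 0.5660² + 0.2075² = 0.051257 + 0.320356 + 0.043056 = 0.414669
Σp_2ᵢ² = 0.2817² + 0.3662² + 0.3521² = 0.079355 + 0.134102 + 0.123974 = 0.337431
O = 0.344107 / √(0.414669 × 0.337431) = 0.344107 / 0.3740617 = 0.9199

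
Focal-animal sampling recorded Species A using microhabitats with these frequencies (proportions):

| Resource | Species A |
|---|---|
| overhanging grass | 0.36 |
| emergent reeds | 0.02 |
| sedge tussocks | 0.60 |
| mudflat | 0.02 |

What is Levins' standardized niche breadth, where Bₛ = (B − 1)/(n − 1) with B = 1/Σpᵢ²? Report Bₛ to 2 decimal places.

0.35

Σpᵢ² = 0.36² + 0.02² + 0.60² + 0.02² = 0.1296 + 0.0004 + 0.3600 + 0.0004 = 0.4904
B = 1 / 0.4904 = 2.0392
Bₛ = (B − 1)/(n − 1) = (2.0392 − 1)/(4 − 1) = 1.0392/3 = 0.3464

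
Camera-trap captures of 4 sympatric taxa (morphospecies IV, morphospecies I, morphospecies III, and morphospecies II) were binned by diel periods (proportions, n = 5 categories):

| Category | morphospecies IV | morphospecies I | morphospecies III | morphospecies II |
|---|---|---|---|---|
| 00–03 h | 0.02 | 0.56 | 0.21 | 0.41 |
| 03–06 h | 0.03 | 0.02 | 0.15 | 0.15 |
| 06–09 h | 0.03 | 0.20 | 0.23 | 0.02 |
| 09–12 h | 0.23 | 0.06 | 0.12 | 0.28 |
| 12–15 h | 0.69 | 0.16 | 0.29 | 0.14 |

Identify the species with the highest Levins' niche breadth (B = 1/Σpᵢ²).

morphospecies III

Σp_IVᵢ² = 0.02² + 0.03² + 0.03² + 0.23² + 0.69² = 0.0004 + 0.0009 + 0.0009 + 0.0529 + 0.4761 = 0.5312
B_IV = 1 / 0.5312 = 1.8825
Σp_Iᵢ² = 0.56² + 0.02² + 0.20² + 0.06² + 0.16² = 0.3136 + 0.0004 + 0.0400 + 0.0036 + 0.0256 = 0.3832
B_I = 1 / 0.3832 = 2.6096
Σp_IIIᵢ² = 0.21² + 0.15² + 0.23² + 0.12² + 0.29² = 0.0441 + 0.0225 + 0.0529 + 0.0144 + 0.0841 = 0.2180
B_III = 1 / 0.2180 = 4.5872
Σp_IIᵢ² = 0.41² + 0.15² + 0.02² + 0.28² + 0.14² = 0.1681 + 0.0225 + 0.0004 + 0.0784 + 0.0196 = 0.2890
B_II = 1 / 0.2890 = 3.4602
Highest B → broadest niche (most generalist): morphospecies III (B = 4.59).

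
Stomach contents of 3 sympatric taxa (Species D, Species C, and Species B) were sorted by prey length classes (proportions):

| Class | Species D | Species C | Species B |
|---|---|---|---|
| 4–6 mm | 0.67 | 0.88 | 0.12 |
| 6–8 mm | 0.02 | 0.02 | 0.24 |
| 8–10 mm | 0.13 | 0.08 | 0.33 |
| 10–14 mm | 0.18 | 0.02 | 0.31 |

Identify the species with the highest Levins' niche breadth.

Σp_Dᵢ² = 0.67² + 0.02² + 0.13² + 0.18² = 0.4489 + 0.0004 + 0.0169 + 0.0324 = 0.4986
B_D = 1 / 0.4986 = 2.0056
Σp_Cᵢ² = 0.88² + 0.02² + 0.08² + 0.02² = 0.7744 + 0.0004 + 0.0064 + 0.0004 = 0.7816
B_C = 1 / 0.7816 = 1.2794
Σp_Bᵢ² = 0.12² + 0.24² + 0.33² + 0.31² = 0.0144 + 0.0576 + 0.1089 + 0.0961 = 0.2770
B_B = 1 / 0.2770 = 3.6101
Highest B → broadest niche (most generalist): Species B (B = 3.61).

Species B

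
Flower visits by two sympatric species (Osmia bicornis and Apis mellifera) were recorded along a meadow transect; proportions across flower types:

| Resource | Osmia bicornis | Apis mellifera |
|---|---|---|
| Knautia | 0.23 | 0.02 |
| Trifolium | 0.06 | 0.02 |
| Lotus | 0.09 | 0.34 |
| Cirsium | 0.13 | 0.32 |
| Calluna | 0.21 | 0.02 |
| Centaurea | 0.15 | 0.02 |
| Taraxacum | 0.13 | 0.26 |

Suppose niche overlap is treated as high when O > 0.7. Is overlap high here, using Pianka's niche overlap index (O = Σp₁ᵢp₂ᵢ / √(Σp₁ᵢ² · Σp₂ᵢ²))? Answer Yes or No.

No

Σ p₁ᵢp₂ᵢ = 0.0046 + 0.0012 + 0.0306 + 0.0416 + 0.0042 + 0.0030 + 0.0338 = 0.1190
Σp_1ᵢ² = 0.23² + 0.06² + 0.09² + 0.13² + 0.21² + 0.15² + 0.13² = 0.0529 + 0.0036 + 0.0081 + 0.0169 + 0.0441 + 0.0225 + 0.0169 = 0.1650
Σp_2ᵢ² = 0.02² + 0.02² + 0.34² + 0.32² + 0.02² + 0.02² + 0.26² = 0.0004 + 0.0004 + 0.1156 + 0.1024 + 0.0004 + 0.0004 + 0.0676 = 0.2872
O = 0.1190 / √(0.1650 × 0.2872) = 0.1190 / 0.21769 = 0.5466
O = 0.5466 < 0.7 → No.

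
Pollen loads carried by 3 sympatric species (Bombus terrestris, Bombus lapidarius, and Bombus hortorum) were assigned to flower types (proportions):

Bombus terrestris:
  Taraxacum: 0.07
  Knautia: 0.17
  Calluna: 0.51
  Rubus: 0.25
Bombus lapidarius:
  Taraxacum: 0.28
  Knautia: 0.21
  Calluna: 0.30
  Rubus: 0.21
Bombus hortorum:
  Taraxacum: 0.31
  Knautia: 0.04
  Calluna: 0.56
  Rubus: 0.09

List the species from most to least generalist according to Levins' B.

Bombus lapidarius > Bombus terrestris > Bombus hortorum

Σp_terrᵢ² = 0.07² + 0.17² + 0.51² + 0.25² = 0.0049 + 0.0289 + 0.2601 + 0.0625 = 0.3564
B_terr = 1 / 0.3564 = 2.8058
Σp_lapiᵢ² = 0.28² + 0.21² + 0.30² + 0.21² = 0.0784 + 0.0441 + 0.0900 + 0.0441 = 0.2566
B_lapi = 1 / 0.2566 = 3.8971
Σp_hortᵢ² = 0.31² + 0.04² + 0.56² + 0.09² = 0.0961 + 0.0016 + 0.3136 + 0.0081 = 0.4194
B_hort = 1 / 0.4194 = 2.3844
Ranking by B (broadest → narrowest): Bombus lapidarius (3.90) > Bombus terrestris (2.81) > Bombus hortorum (2.38)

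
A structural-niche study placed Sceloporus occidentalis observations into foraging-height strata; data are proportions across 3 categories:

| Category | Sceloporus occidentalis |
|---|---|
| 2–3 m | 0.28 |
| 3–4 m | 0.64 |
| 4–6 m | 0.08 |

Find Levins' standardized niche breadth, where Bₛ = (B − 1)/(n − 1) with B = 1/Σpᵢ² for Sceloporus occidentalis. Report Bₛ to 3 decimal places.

Σpᵢ² = 0.28² + 0.64² + 0.08² = 0.0784 + 0.4096 + 0.0064 = 0.4944
B = 1 / 0.4944 = 2.02265
Bₛ = (B − 1)/(n − 1) = (2.02265 − 1)/(3 − 1) = 1.02265/2 = 0.51133

0.511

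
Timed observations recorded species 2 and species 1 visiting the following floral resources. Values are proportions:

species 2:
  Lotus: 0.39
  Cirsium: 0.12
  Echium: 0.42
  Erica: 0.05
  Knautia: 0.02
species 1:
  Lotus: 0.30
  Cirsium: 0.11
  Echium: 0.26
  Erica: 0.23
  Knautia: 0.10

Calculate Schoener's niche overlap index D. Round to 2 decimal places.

Σ|p₁ᵢ − p₂ᵢ| = 0.09 + 0.01 + 0.16 + 0.18 + 0.08 = 0.52
D = 1 − ½ × 0.52 = 1 − 0.260 = 0.7400

0.74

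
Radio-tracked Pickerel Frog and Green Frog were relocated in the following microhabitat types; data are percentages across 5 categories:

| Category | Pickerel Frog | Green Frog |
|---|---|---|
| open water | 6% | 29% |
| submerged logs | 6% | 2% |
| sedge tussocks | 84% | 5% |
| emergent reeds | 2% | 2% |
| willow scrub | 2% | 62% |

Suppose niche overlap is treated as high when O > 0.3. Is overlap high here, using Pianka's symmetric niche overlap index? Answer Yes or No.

Convert percentages to proportions (divide by 100).
Σ p₁ᵢp₂ᵢ = 0.0174 + 0.0012 + 0.0420 + 0.0004 + 0.0124 = 0.0734
Σp_1ᵢ² = 0.06² + 0.06² + 0.84² + 0.02² + 0.02² = 0.0036 + 0.0036 + 0.7056 + 0.0004 + 0.0004 = 0.7136
Σp_2ᵢ² = 0.29² + 0.02² + 0.05² + 0.02² + 0.62² = 0.0841 + 0.0004 + 0.0025 + 0.0004 + 0.3844 = 0.4718
O = 0.0734 / √(0.7136 × 0.4718) = 0.0734 / 0.58024 = 0.1265
O = 0.1265 < 0.3 → No.

No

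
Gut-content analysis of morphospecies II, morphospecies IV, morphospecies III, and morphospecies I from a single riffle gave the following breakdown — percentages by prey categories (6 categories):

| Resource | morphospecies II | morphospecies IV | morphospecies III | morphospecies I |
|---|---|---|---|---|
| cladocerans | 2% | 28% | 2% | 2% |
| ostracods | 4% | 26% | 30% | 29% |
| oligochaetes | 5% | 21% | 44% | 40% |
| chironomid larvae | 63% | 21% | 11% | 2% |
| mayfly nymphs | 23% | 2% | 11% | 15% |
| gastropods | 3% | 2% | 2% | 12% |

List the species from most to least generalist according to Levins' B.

Convert percentages to proportions (divide by 100).
Σp_IIᵢ² = 0.02² + 0.04² + 0.05² + 0.63² + 0.23² + 0.03² = 0.0004 + 0.0016 + 0.0025 + 0.3969 + 0.0529 + 0.0009 = 0.4552
B_II = 1 / 0.4552 = 2.1968
Σp_IVᵢ² = 0.28² + 0.26² + 0.21² + 0.21² + 0.02² + 0.02² = 0.0784 + 0.0676 + 0.0441 + 0.0441 + 0.0004 + 0.0004 = 0.2350
B_IV = 1 / 0.2350 = 4.2553
Σp_IIIᵢ² = 0.02² + 0.30² + 0.44² + 0.11² + 0.11² + 0.02² = 0.0004 + 0.0900 + 0.1936 + 0.0121 + 0.0121 + 0.0004 = 0.3086
B_III = 1 / 0.3086 = 3.2404
Σp_Iᵢ² = 0.02² + 0.29² + 0.40² + 0.02² + 0.15² + 0.12² = 0.0004 + 0.0841 + 0.1600 + 0.0004 + 0.0225 + 0.0144 = 0.2818
B_I = 1 / 0.2818 = 3.5486
Ranking by B (broadest → narrowest): morphospecies IV (4.26) > morphospecies I (3.55) > morphospecies III (3.24) > morphospecies II (2.20)

morphospecies IV > morphospecies I > morphospecies III > morphospecies II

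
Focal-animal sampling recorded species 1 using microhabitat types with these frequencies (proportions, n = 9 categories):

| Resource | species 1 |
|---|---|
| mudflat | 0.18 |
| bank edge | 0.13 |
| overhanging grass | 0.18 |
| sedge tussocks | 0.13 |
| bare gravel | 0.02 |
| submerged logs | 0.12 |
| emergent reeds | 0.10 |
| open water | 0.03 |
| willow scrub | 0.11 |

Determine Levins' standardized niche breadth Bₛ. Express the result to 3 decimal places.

Σpᵢ² = 0.18² + 0.13² + 0.18² + 0.13² + 0.02² + 0.12² + 0.10² + 0.03² + 0.11² = 0.0324 + 0.0169 + 0.0324 + 0.0169 + 0.0004 + 0.0144 + 0.0100 + 0.0009 + 0.0121 = 0.1364
B = 1 / 0.1364 = 7.33138
Bₛ = (B − 1)/(n − 1) = (7.33138 − 1)/(9 − 1) = 6.33138/8 = 0.79142

0.791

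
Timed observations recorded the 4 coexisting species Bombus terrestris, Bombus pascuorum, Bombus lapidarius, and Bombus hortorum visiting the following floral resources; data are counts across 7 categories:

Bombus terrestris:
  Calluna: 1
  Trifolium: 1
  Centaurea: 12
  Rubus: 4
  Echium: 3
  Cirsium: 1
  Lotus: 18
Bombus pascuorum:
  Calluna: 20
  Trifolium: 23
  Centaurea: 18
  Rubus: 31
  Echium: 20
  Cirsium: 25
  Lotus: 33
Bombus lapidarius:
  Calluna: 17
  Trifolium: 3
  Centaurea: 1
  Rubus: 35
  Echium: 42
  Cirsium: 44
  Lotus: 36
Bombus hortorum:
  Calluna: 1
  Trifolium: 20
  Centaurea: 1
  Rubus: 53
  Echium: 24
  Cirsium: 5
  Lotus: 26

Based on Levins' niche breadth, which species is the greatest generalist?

Proportions for Bombus terrestris (n=40): 1/40=0.0250, 1/40=0.0250, 12/40=0.3000, 4/40=0.1000, 3/40=0.0750, 1/40=0.0250, 18/40=0.4500
Proportions for Bombus pascuorum (n=170): 20/170=0.1176, 23/170=0.1353, 18/170=0.1059, 31/170=0.1824, 20/170=0.1176, 25/170=0.1471, 33/170=0.1941
Proportions for Bombus lapidarius (n=178): 17/178=0.0955, 3/178=0.0169, 1/178=0.0056, 35/178=0.1966, 42/178=0.2360, 44/178=0.2472, 36/178=0.2022
Proportions for Bombus hortorum (n=130): 1/130=0.0077, 20/130=0.1538, 1/130=0.0077, 53/130=0.4077, 24/130=0.1846, 5/130=0.0385, 26/130=0.2000
Σp_terrᵢ² = 0.0250² + 0.0250² + 0.3000² + 0.1000² + 0.0750² + 0.0250² + 0.4500² = 0.000625 + 0.000625 + 0.090000 + 0.010000 + 0.005625 + 0.000625 + 0.202500 = 0.310000
B_terr = 1 / 0.310000 = 3.2258
Σp_pascᵢ² = 0.1176² + 0.1353² + 0.1059² + 0.1824² + 0.1176² + 0.1471² + 0.1941² = 0.013830 + 0.018306 + 0.011215 + 0.033270 + 0.013830 + 0.021638 + 0.037675 = 0.149764
B_pasc = 1 / 0.149764 = 6.6772
Σp_lapiᵢ² = 0.0955² + 0.0169² + 0.0056² + 0.1966² + 0.2360² + 0.2472² + 0.2022² = 0.009120 + 0.000286 + 0.000031 + 0.038652 + 0.055696 + 0.061108 + 0.040885 = 0.205778
B_lapi = 1 / 0.205778 = 4.8596
Σp_hortᵢ² = 0.0077² + 0.1538² + 0.0077² + 0.4077² + 0.1846² + 0.0385² + 0.2000² = 0.000059 + 0.023654 + 0.000059 + 0.166219 + 0.034077 + 0.001482 + 0.040000 = 0.265550
B_hort = 1 / 0.265550 = 3.7658
Highest B → broadest niche (most generalist): Bombus pascuorum (B = 6.68).

Bombus pascuorum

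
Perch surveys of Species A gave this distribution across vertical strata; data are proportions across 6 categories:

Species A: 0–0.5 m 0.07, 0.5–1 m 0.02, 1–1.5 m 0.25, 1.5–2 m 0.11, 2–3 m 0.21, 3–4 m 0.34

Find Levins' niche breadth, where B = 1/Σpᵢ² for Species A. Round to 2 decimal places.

Σpᵢ² = 0.07² + 0.02² + 0.25² + 0.11² + 0.21² + 0.34² = 0.0049 + 0.0004 + 0.0625 + 0.0121 + 0.0441 + 0.1156 = 0.2396
B = 1 / 0.2396 = 4.1736

4.17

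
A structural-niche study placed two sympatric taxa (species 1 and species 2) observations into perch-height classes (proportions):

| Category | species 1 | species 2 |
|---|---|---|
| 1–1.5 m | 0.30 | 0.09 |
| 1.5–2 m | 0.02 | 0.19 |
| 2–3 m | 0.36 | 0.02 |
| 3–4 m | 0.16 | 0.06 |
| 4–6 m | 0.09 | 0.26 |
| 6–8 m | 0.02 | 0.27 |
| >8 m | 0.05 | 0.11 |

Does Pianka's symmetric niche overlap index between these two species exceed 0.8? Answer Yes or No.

Σ p₁ᵢp₂ᵢ = 0.0270 + 0.0038 + 0.0072 + 0.0096 + 0.0234 + 0.0054 + 0.0055 = 0.0819
Σp_1ᵢ² = 0.30² + 0.02² + 0.36² + 0.16² + 0.09² + 0.02² + 0.05² = 0.0900 + 0.0004 + 0.1296 + 0.0256 + 0.0081 + 0.0004 + 0.0025 = 0.2566
Σp_2ᵢ² = 0.09² + 0.19² + 0.02² + 0.06² + 0.26² + 0.27² + 0.11² = 0.0081 + 0.0361 + 0.0004 + 0.0036 + 0.0676 + 0.0729 + 0.0121 = 0.2008
O = 0.0819 / √(0.2566 × 0.2008) = 0.0819 / 0.22699 = 0.3608
O = 0.3608 < 0.8 → No.

No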